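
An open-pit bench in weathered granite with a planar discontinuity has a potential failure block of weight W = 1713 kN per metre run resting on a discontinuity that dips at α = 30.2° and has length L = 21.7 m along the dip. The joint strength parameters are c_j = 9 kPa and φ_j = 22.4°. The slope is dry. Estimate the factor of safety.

FS = 0.93

Resolving the block weight along and normal to the plane and applying the Mohr–Coulomb strength on the joint:
N' = W cosα = 1713·cos30.2° = 1480.5 kN/m
Driving force T = W sinα = 1713·sin30.2° = 861.7 kN/m
Resisting force R = c_j·L + N'·tanφ_j = 9·21.7 + 1480.5·tan22.4° = 195.3 + 610.2 = 805.5 kN/m
FS = R / T = 805.5 / 861.7 = 0.935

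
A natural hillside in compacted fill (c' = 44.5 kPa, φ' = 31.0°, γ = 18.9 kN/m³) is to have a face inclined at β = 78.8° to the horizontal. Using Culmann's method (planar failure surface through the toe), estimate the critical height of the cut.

Culmann's analysis gives the critical failure plane at α_cr = (β + φ')/2 = (78.8 + 31.0)/2 = 54.9°, and the critical height
H_c = (4c'/γ) · sinβ cosφ' / [1 − cos(β − φ')]
    = (4·44.5/18.9) · sin78.8°·cos31.0° / [1 − cos(47.8°)]
    = 9.418 · 0.9810·0.8572 / [1 − 0.6717]
    = 9.418 · 0.8408 / 0.3283
    = 24.12 m

H_c = 24.12 m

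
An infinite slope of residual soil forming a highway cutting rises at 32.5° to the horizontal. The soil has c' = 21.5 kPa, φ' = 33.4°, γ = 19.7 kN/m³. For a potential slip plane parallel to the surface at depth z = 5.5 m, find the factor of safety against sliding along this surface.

For an infinite slope with a slip plane parallel to the surface (no pore pressure): FS = [c' + γz cos²β tanφ'] / [γz sinβ cosβ].
γz = 19.7·5.5 = 108.35 kN/m²
Numerator = 21.5 + 108.35·cos²32.5°·tan33.4° = 21.5 + 108.35·0.7113·0.6594 = 72.319 kPa
Denominator = 108.35·sin32.5°·cos32.5° = 108.35·0.5373·0.8434 = 49.099 kPa
FS = 72.319 / 49.099 = 1.473

FS = 1.47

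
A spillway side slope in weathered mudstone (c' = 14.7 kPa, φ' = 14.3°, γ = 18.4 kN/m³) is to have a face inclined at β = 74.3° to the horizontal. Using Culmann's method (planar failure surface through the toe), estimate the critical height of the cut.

H_c = 5.96 m

Culmann's analysis gives the critical failure plane at α_cr = (β + φ')/2 = (74.3 + 14.3)/2 = 44.3°, and the critical height
H_c = (4c'/γ) · sinβ cosφ' / [1 − cos(β − φ')]
    = (4·14.7/18.4) · sin74.3°·cos14.3° / [1 − cos(60.0°)]
    = 3.196 · 0.9627·0.9690 / [1 − 0.5000]
    = 3.196 · 0.9329 / 0.5000
    = 5.96 m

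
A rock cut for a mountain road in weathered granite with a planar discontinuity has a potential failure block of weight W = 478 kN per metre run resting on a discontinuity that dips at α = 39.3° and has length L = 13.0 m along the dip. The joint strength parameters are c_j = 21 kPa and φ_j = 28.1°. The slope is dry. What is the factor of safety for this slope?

FS = 1.55

Resolving the block weight along and normal to the plane and applying the Mohr–Coulomb strength on the joint:
N' = W cosα = 478·cos39.3° = 369.9 kN/m
Driving force T = W sinα = 478·sin39.3° = 302.8 kN/m
Resisting force R = c_j·L + N'·tanφ_j = 21·13.0 + 369.9·tan28.1° = 273.0 + 197.5 = 470.5 kN/m
FS = R / T = 470.5 / 302.8 = 1.554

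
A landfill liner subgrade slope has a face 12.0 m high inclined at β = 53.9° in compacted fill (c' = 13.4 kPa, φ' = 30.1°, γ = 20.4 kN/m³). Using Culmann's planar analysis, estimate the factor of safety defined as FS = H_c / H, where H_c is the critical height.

FS = 1.80

H_c = (4c'/γ) · sinβ cosφ' / [1 − cos(β − φ')]
    = (4·13.4/20.4) · sin53.9°·cos30.1° / [1 − cos23.8°]
    = 2.627 · 0.6990 / 0.0850 = 21.60 m
FS = H_c / H = 21.60 / 12.0 = 1.800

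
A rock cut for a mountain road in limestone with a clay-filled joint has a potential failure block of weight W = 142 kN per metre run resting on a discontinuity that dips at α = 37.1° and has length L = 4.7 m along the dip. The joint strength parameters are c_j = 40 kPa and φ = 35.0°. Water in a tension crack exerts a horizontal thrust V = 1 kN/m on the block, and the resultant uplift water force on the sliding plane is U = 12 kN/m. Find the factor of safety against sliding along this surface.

Resolving the block weight along and normal to the plane and applying the Mohr–Coulomb strength on the joint:
N' = W cosα − U − V sinα = 142·cos37.1° − 12 − 1·sin37.1° = 100.7 kN/m
Driving force T = W sinα + V cosα = 142·sin37.1° + 1·cos37.1° = 86.5 kN/m
Resisting force R = c_j·L + N'·tanφ = 40·4.7 + 100.7·tan35.0° = 188.0 + 70.5 = 258.5 kN/m
FS = R / T = 258.5 / 86.5 = 2.990

FS = 2.99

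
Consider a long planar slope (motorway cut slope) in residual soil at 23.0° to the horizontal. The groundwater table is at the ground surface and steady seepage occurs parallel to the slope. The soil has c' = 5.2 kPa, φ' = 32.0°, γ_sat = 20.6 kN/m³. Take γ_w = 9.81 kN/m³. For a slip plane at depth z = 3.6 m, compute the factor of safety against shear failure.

With seepage parallel to the slope and the water table at the surface, the effective normal stress on the slip plane uses the buoyant unit weight γ' = γ_sat − γ_w while the driving shear stress uses γ_sat:
FS = [c' + γ' z cos²β tanφ'] / [γ_sat z sinβ cosβ]
γ' = 20.6 − 9.81 = 10.79 kN/m³
Numerator = 5.2 + 10.79·3.6·cos²23.0°·tan32.0° = 5.2 + 10.79·3.6·0.8473·0.6249 = 25.767 kPa
Denominator = 20.6·3.6·sin23.0°·cos23.0° = 20.6·3.6·0.3907·0.9205 = 26.673 kPa
FS = 25.767 / 26.673 = 0.966

FS = 0.97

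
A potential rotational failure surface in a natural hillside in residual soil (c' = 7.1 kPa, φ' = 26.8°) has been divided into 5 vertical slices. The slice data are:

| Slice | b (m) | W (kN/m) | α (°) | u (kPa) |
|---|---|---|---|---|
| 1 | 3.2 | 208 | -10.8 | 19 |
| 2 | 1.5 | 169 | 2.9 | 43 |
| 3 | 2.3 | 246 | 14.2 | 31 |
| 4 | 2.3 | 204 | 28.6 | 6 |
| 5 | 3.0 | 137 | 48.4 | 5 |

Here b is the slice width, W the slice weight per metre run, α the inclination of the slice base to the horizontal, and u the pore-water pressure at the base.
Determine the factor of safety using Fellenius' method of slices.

Ordinary method of slices: FS = Σ[c'·Δl_i + (W_i cosα_i − u_i·Δl_i)·tanφ'] / Σ W_i sinα_i, with Δl_i = b_i / cosα_i.
Slice 1: Δl = 3.2/cos(-10.8°) = 3.258 m; N'_1 = 208·cos(-10.8°) − 19·3.258 = 142.4; c'Δl = 23.13; W sinα = -39.0
Slice 2: Δl = 1.5/cos2.9° = 1.502 m; N'_2 = 169·cos2.9° − 43·1.502 = 104.2; c'Δl = 10.66; W sinα = 8.6
Slice 3: Δl = 2.3/cos14.2° = 2.372 m; N'_3 = 246·cos14.2° − 31·2.372 = 164.9; c'Δl = 16.84; W sinα = 60.3
Slice 4: Δl = 2.3/cos28.6° = 2.620 m; N'_4 = 204·cos28.6° − 6·2.620 = 163.4; c'Δl = 18.60; W sinα = 97.7
Slice 5: Δl = 3.0/cos48.4° = 4.519 m; N'_5 = 137·cos48.4° − 5·4.519 = 68.4; c'Δl = 32.08; W sinα = 102.4
Σc'Δl = 101.3 kN/m; ΣN' = 643.3 kN/m; ΣW sinα = 230.0 kN/m
Resisting = 101.3 + 643.3·tan26.8° = 101.3 + 325.0 = 426.3 kN/m
FS = 426.3 / 230.0 = 1.853

FS = 1.85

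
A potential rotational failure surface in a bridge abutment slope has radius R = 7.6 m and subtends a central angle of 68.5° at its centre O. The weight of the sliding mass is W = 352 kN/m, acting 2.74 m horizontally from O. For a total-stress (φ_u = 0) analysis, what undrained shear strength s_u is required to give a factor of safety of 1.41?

s_u = 19.7 kPa

FS = s_u·L_a·R / (W·d), so s_u = FS·W·d / (L_a·R).
Arc length L_a = R·θ = 7.6·(68.5°·π/180) = 7.6·1.1956 = 9.09 m
s_u = 1.41·352·2.74 / (9.09·7.6) = 1359.9 / 69.05 = 19.69 kPa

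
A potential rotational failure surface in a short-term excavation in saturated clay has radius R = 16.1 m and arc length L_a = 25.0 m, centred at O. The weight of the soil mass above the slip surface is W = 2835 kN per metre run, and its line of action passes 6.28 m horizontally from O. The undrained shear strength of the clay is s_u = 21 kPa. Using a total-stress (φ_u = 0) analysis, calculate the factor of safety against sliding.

Taking moments about the centre O, the resisting moment is provided by the undrained shear strength acting along the arc:
M_R = s_u·L_a·R = 21·25.00·16.1 = 8452.5 kN·m/m
M_D = W·d = 2835·6.28 = 17803.8 kN·m/m
FS = M_R / M_D = 8452.5 / 17803.8 = 0.475

FS = 0.47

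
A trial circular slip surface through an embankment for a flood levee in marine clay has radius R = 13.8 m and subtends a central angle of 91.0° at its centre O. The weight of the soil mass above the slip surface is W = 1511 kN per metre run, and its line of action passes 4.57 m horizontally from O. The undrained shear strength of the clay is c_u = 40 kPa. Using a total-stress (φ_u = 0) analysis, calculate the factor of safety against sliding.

Taking moments about the centre O, the resisting moment is provided by the undrained shear strength acting along the arc:
Arc length L_a = R·θ = 13.8·(91.0°·π/180) = 13.8·1.5882 = 21.92 m
M_R = c_u·L_a·R = 40·21.92·13.8 = 12098.7 kN·m/m
M_D = W·d = 1511·4.57 = 6905.3 kN·m/m
FS = M_R / M_D = 12098.7 / 6905.3 = 1.752

FS = 1.75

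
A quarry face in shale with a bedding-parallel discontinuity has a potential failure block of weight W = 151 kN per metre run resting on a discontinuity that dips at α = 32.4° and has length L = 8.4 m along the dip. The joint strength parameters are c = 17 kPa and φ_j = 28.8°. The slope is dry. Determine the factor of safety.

FS = 2.63

Resolving the block weight along and normal to the plane and applying the Mohr–Coulomb strength on the joint:
N' = W cosα = 151·cos32.4° = 127.5 kN/m
Driving force T = W sinα = 151·sin32.4° = 80.9 kN/m
Resisting force R = c·L + N'·tanφ_j = 17·8.4 + 127.5·tan28.8° = 142.8 + 70.1 = 212.9 kN/m
FS = R / T = 212.9 / 80.9 = 2.631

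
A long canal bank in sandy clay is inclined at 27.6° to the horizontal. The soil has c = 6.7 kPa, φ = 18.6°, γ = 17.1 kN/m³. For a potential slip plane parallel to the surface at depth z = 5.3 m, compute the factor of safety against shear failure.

For an infinite slope with a slip plane parallel to the surface (no pore pressure): FS = [c + γz cos²β tanφ] / [γz sinβ cosβ].
γz = 17.1·5.3 = 90.63 kN/m²
Numerator = 6.7 + 90.63·cos²27.6°·tan18.6° = 6.7 + 90.63·0.7854·0.3365 = 30.654 kPa
Denominator = 90.63·sin27.6°·cos27.6° = 90.63·0.4633·0.8862 = 37.210 kPa
FS = 30.654 / 37.210 = 0.824

FS = 0.82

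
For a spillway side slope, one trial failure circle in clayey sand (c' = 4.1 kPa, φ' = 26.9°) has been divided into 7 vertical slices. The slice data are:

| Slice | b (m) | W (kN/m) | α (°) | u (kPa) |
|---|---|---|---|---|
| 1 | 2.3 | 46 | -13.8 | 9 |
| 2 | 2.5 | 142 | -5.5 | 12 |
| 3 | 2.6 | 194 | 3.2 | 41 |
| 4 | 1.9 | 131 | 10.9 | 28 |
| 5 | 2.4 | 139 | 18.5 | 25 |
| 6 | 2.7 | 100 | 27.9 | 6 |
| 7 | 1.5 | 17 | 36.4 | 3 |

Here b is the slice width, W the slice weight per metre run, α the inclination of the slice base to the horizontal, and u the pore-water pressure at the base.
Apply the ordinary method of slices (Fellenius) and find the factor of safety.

Ordinary method of slices: FS = Σ[c'·Δl_i + (W_i cosα_i − u_i·Δl_i)·tanφ'] / Σ W_i sinα_i, with Δl_i = b_i / cosα_i.
Slice 1: Δl = 2.3/cos(-13.8°) = 2.368 m; N'_1 = 46·cos(-13.8°) − 9·2.368 = 23.4; c'Δl = 9.71; W sinα = -11.0
Slice 2: Δl = 2.5/cos(-5.5°) = 2.512 m; N'_2 = 142·cos(-5.5°) − 12·2.512 = 111.2; c'Δl = 10.30; W sinα = -13.6
Slice 3: Δl = 2.6/cos3.2° = 2.604 m; N'_3 = 194·cos3.2° − 41·2.604 = 86.9; c'Δl = 10.68; W sinα = 10.8
Slice 4: Δl = 1.9/cos10.9° = 1.935 m; N'_4 = 131·cos10.9° − 28·1.935 = 74.5; c'Δl = 7.93; W sinα = 24.8
Slice 5: Δl = 2.4/cos18.5° = 2.531 m; N'_5 = 139·cos18.5° − 25·2.531 = 68.5; c'Δl = 10.38; W sinα = 44.1
Slice 6: Δl = 2.7/cos27.9° = 3.055 m; N'_6 = 100·cos27.9° − 6·3.055 = 70.0; c'Δl = 12.53; W sinα = 46.8
Slice 7: Δl = 1.5/cos36.4° = 1.864 m; N'_7 = 17·cos36.4° − 3·1.864 = 8.1; c'Δl = 7.64; W sinα = 10.1
Σc'Δl = 69.2 kN/m; ΣN' = 442.6 kN/m; ΣW sinα = 112.0 kN/m
Resisting = 69.2 + 442.6·tan26.9° = 69.2 + 224.6 = 293.7 kN/m
FS = 293.7 / 112.0 = 2.622

FS = 2.62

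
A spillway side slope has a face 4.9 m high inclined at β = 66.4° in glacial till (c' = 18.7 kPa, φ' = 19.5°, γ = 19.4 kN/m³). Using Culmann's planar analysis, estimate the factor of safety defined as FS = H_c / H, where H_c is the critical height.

FS = 2.15

H_c = (4c'/γ) · sinβ cosφ' / [1 − cos(β − φ')]
    = (4·18.7/19.4) · sin66.4°·cos19.5° / [1 − cos46.9°]
    = 3.856 · 0.8638 / 0.3167 = 10.52 m
FS = H_c / H = 10.52 / 4.9 = 2.146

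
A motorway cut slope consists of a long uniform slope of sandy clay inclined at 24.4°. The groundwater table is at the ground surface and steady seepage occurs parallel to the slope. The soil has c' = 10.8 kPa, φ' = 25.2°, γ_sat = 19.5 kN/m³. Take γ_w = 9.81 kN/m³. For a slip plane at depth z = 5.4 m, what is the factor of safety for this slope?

With seepage parallel to the slope and the water table at the surface, the effective normal stress on the slip plane uses the buoyant unit weight γ' = γ_sat − γ_w while the driving shear stress uses γ_sat:
FS = [c' + γ' z cos²β tanφ'] / [γ_sat z sinβ cosβ]
γ' = 19.5 − 9.81 = 9.69 kN/m³
Numerator = 10.8 + 9.69·5.4·cos²24.4°·tan25.2° = 10.8 + 9.69·5.4·0.8293·0.4706 = 31.221 kPa
Denominator = 19.5·5.4·sin24.4°·cos24.4° = 19.5·5.4·0.4131·0.9107 = 39.615 kPa
FS = 31.221 / 39.615 = 0.788

FS = 0.79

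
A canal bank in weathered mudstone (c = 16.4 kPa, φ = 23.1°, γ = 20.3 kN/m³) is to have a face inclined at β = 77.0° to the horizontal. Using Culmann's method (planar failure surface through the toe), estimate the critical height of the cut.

Culmann's analysis gives the critical failure plane at α_cr = (β + φ)/2 = (77.0 + 23.1)/2 = 50.0°, and the critical height
H_c = (4c/γ) · sinβ cosφ / [1 − cos(β − φ)]
    = (4·16.4/20.3) · sin77.0°·cos23.1° / [1 − cos(53.9°)]
    = 3.232 · 0.9744·0.9198 / [1 − 0.5892]
    = 3.232 · 0.8962 / 0.4108
    = 7.05 m

H_c = 7.05 m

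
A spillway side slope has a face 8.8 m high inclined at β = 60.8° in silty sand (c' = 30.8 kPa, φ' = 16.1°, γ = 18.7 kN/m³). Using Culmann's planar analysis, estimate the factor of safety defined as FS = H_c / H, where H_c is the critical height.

H_c = (4c'/γ) · sinβ cosφ' / [1 − cos(β − φ')]
    = (4·30.8/18.7) · sin60.8°·cos16.1° / [1 − cos44.7°]
    = 6.588 · 0.8387 / 0.2892 = 19.11 m
FS = H_c / H = 19.11 / 8.8 = 2.171

FS = 2.17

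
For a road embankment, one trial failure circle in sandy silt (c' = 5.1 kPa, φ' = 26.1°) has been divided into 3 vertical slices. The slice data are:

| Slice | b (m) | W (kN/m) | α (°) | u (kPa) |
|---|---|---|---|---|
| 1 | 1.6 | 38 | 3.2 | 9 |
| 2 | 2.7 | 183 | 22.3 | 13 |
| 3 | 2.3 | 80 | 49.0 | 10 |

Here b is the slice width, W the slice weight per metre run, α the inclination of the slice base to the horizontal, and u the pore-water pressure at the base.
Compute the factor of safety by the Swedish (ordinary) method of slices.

Ordinary method of slices: FS = Σ[c'·Δl_i + (W_i cosα_i − u_i·Δl_i)·tanφ'] / Σ W_i sinα_i, with Δl_i = b_i / cosα_i.
Slice 1: Δl = 1.6/cos3.2° = 1.602 m; N'_1 = 38·cos3.2° − 9·1.602 = 23.5; c'Δl = 8.17; W sinα = 2.1
Slice 2: Δl = 2.7/cos22.3° = 2.918 m; N'_2 = 183·cos22.3° − 13·2.918 = 131.4; c'Δl = 14.88; W sinα = 69.4
Slice 3: Δl = 2.3/cos49.0° = 3.506 m; N'_3 = 80·cos49.0° − 10·3.506 = 17.4; c'Δl = 17.88; W sinα = 60.4
Σc'Δl = 40.9 kN/m; ΣN' = 172.3 kN/m; ΣW sinα = 131.9 kN/m
Resisting = 40.9 + 172.3·tan26.1° = 40.9 + 84.4 = 125.4 kN/m
FS = 125.4 / 131.9 = 0.950

FS = 0.95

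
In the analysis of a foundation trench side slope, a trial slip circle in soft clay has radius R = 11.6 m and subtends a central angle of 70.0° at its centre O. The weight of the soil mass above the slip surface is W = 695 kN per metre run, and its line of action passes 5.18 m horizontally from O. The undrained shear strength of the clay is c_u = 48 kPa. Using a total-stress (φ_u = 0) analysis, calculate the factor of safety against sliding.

Taking moments about the centre O, the resisting moment is provided by the undrained shear strength acting along the arc:
Arc length L_a = R·θ = 11.6·(70.0°·π/180) = 11.6·1.2217 = 14.17 m
M_R = c_u·L_a·R = 48·14.17·11.6 = 7891.0 kN·m/m
M_D = W·d = 695·5.18 = 3600.1 kN·m/m
FS = M_R / M_D = 7891.0 / 3600.1 = 2.192

FS = 2.19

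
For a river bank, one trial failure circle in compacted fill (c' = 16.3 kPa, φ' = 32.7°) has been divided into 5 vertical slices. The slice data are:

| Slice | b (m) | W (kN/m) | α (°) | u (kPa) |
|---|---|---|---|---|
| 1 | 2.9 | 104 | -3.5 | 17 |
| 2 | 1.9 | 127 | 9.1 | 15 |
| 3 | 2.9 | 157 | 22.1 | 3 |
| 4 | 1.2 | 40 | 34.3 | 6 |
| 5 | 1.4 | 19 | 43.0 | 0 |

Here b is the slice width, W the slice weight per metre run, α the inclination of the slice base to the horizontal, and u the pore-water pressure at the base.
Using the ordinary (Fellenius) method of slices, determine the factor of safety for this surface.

FS = 3.63

Ordinary method of slices: FS = Σ[c'·Δl_i + (W_i cosα_i − u_i·Δl_i)·tanφ'] / Σ W_i sinα_i, with Δl_i = b_i / cosα_i.
Slice 1: Δl = 2.9/cos(-3.5°) = 2.905 m; N'_1 = 104·cos(-3.5°) − 17·2.905 = 54.4; c'Δl = 47.36; W sinα = -6.3
Slice 2: Δl = 1.9/cos9.1° = 1.924 m; N'_2 = 127·cos9.1° − 15·1.924 = 96.5; c'Δl = 31.36; W sinα = 20.1
Slice 3: Δl = 2.9/cos22.1° = 3.130 m; N'_3 = 157·cos22.1° − 3·3.130 = 136.1; c'Δl = 51.02; W sinα = 59.1
Slice 4: Δl = 1.2/cos34.3° = 1.453 m; N'_4 = 40·cos34.3° − 6·1.453 = 24.3; c'Δl = 23.68; W sinα = 22.5
Slice 5: Δl = 1.4/cos43.0° = 1.914 m; N'_5 = 19·cos43.0° − 0·1.914 = 13.9; c'Δl = 31.20; W sinα = 13.0
Σc'Δl = 184.6 kN/m; ΣN' = 325.3 kN/m; ΣW sinα = 108.3 kN/m
Resisting = 184.6 + 325.3·tan32.7° = 184.6 + 208.8 = 393.4 kN/m
FS = 393.4 / 108.3 = 3.633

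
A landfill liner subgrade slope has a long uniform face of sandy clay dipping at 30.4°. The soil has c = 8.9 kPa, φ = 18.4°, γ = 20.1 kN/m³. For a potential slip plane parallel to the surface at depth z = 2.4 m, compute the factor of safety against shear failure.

For an infinite slope with a slip plane parallel to the surface (no pore pressure): FS = [c + γz cos²β tanφ] / [γz sinβ cosβ].
γz = 20.1·2.4 = 48.24 kN/m²
Numerator = 8.9 + 48.24·cos²30.4°·tan18.4° = 8.9 + 48.24·0.7439·0.3327 = 20.838 kPa
Denominator = 48.24·sin30.4°·cos30.4° = 48.24·0.5060·0.8625 = 21.055 kPa
FS = 20.838 / 21.055 = 0.990

FS = 0.99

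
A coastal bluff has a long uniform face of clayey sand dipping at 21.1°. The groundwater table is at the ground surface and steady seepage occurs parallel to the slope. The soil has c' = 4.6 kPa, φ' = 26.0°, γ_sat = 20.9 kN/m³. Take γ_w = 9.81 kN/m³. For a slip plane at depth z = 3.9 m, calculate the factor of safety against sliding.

With seepage parallel to the slope and the water table at the surface, the effective normal stress on the slip plane uses the buoyant unit weight γ' = γ_sat − γ_w while the driving shear stress uses γ_sat:
FS = [c' + γ' z cos²β tanφ'] / [γ_sat z sinβ cosβ]
γ' = 20.9 − 9.81 = 11.09 kN/m³
Numerator = 4.6 + 11.09·3.9·cos²21.1°·tan26.0° = 4.6 + 11.09·3.9·0.8704·0.4877 = 22.961 kPa
Denominator = 20.9·3.9·sin21.1°·cos21.1° = 20.9·3.9·0.3600·0.9330 = 27.376 kPa
FS = 22.961 / 27.376 = 0.839

FS = 0.84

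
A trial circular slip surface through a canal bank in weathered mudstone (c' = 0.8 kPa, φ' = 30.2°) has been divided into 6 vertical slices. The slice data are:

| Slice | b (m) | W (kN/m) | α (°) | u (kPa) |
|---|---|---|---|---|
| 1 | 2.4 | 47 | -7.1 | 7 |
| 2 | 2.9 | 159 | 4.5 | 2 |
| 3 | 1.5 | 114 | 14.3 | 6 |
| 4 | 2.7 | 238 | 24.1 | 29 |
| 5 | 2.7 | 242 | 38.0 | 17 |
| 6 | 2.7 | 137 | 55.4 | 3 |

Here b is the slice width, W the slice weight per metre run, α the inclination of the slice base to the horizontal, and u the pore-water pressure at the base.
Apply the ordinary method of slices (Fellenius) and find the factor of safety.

Ordinary method of slices: FS = Σ[c'·Δl_i + (W_i cosα_i − u_i·Δl_i)·tanφ'] / Σ W_i sinα_i, with Δl_i = b_i / cosα_i.
Slice 1: Δl = 2.4/cos(-7.1°) = 2.419 m; N'_1 = 47·cos(-7.1°) − 7·2.419 = 29.7; c'Δl = 1.93; W sinα = -5.8
Slice 2: Δl = 2.9/cos4.5° = 2.909 m; N'_2 = 159·cos4.5° − 2·2.909 = 152.7; c'Δl = 2.33; W sinα = 12.5
Slice 3: Δl = 1.5/cos14.3° = 1.548 m; N'_3 = 114·cos14.3° − 6·1.548 = 101.2; c'Δl = 1.24; W sinα = 28.2
Slice 4: Δl = 2.7/cos24.1° = 2.958 m; N'_4 = 238·cos24.1° − 29·2.958 = 131.5; c'Δl = 2.37; W sinα = 97.2
Slice 5: Δl = 2.7/cos38.0° = 3.426 m; N'_5 = 242·cos38.0° − 17·3.426 = 132.5; c'Δl = 2.74; W sinα = 149.0
Slice 6: Δl = 2.7/cos55.4° = 4.755 m; N'_6 = 137·cos55.4° − 3·4.755 = 63.5; c'Δl = 3.80; W sinα = 112.8
Σc'Δl = 14.4 kN/m; ΣN' = 611.0 kN/m; ΣW sinα = 393.8 kN/m
Resisting = 14.4 + 611.0·tan30.2° = 14.4 + 355.6 = 370.0 kN/m
FS = 370.0 / 393.8 = 0.940

FS = 0.94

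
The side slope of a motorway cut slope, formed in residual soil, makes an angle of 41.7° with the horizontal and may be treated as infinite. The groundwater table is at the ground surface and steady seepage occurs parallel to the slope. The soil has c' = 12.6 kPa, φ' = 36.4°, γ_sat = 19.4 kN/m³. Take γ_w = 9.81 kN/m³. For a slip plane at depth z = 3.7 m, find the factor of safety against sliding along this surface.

FS = 0.76

With seepage parallel to the slope and the water table at the surface, the effective normal stress on the slip plane uses the buoyant unit weight γ' = γ_sat − γ_w while the driving shear stress uses γ_sat:
FS = [c' + γ' z cos²β tanφ'] / [γ_sat z sinβ cosβ]
γ' = 19.4 − 9.81 = 9.59 kN/m³
Numerator = 12.6 + 9.59·3.7·cos²41.7°·tan36.4° = 12.6 + 9.59·3.7·0.5575·0.7373 = 27.184 kPa
Denominator = 19.4·3.7·sin41.7°·cos41.7° = 19.4·3.7·0.6652·0.7466 = 35.652 kPa
FS = 27.184 / 35.652 = 0.762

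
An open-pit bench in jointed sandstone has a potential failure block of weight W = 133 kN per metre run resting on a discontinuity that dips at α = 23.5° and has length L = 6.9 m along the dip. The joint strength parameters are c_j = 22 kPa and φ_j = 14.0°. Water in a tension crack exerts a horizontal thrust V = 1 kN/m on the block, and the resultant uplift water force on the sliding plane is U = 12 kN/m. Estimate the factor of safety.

FS = 3.32

Resolving the block weight along and normal to the plane and applying the Mohr–Coulomb strength on the joint:
N' = W cosα − U − V sinα = 133·cos23.5° − 12 − 1·sin23.5° = 109.6 kN/m
Driving force T = W sinα + V cosα = 133·sin23.5° + 1·cos23.5° = 54.0 kN/m
Resisting force R = c_j·L + N'·tanφ_j = 22·6.9 + 109.6·tan14.0° = 151.8 + 27.3 = 179.1 kN/m
FS = R / T = 179.1 / 54.0 = 3.320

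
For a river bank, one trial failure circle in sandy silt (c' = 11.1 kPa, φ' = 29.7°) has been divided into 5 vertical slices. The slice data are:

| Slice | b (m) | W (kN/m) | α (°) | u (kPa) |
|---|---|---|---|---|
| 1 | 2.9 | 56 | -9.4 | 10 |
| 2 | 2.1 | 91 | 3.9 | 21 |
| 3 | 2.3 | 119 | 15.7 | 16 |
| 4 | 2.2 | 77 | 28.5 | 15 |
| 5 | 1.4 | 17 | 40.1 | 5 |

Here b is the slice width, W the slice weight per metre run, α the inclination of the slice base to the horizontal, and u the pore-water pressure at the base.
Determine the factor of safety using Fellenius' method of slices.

Ordinary method of slices: FS = Σ[c'·Δl_i + (W_i cosα_i − u_i·Δl_i)·tanφ'] / Σ W_i sinα_i, with Δl_i = b_i / cosα_i.
Slice 1: Δl = 2.9/cos(-9.4°) = 2.939 m; N'_1 = 56·cos(-9.4°) − 10·2.939 = 25.9; c'Δl = 32.63; W sinα = -9.1
Slice 2: Δl = 2.1/cos3.9° = 2.105 m; N'_2 = 91·cos3.9° − 21·2.105 = 46.6; c'Δl = 23.36; W sinα = 6.2
Slice 3: Δl = 2.3/cos15.7° = 2.389 m; N'_3 = 119·cos15.7° − 16·2.389 = 76.3; c'Δl = 26.52; W sinα = 32.2
Slice 4: Δl = 2.2/cos28.5° = 2.503 m; N'_4 = 77·cos28.5° − 15·2.503 = 30.1; c'Δl = 27.79; W sinα = 36.7
Slice 5: Δl = 1.4/cos40.1° = 1.830 m; N'_5 = 17·cos40.1° − 5·1.830 = 3.9; c'Δl = 20.32; W sinα = 11.0
Σc'Δl = 130.6 kN/m; ΣN' = 182.7 kN/m; ΣW sinα = 76.9 kN/m
Resisting = 130.6 + 182.7·tan29.7° = 130.6 + 104.2 = 234.9 kN/m
FS = 234.9 / 76.9 = 3.053

FS = 3.05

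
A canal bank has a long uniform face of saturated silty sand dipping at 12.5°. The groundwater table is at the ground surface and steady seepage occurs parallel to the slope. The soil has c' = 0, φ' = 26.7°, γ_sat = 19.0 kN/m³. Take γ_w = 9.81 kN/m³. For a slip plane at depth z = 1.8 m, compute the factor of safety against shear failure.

FS = 1.10

With seepage parallel to the slope and the water table at the surface, the effective normal stress on the slip plane uses the buoyant unit weight γ' = γ_sat − γ_w while the driving shear stress uses γ_sat:
FS = [c' + γ' z cos²β tanφ'] / [γ_sat z sinβ cosβ]
(For c' = 0 this reduces to FS = (γ'/γ_sat)·tanφ'/tanβ.)
γ' = 19.0 − 9.81 = 9.19 kN/m³
Numerator = 0.0 + 9.19·1.8·cos²12.5°·tan26.7° = 0.0 + 9.19·1.8·0.9532·0.5029 = 7.930 kPa
Denominator = 19.0·1.8·sin12.5°·cos12.5° = 19.0·1.8·0.2164·0.9763 = 7.227 kPa
FS = 7.930 / 7.227 = 1.097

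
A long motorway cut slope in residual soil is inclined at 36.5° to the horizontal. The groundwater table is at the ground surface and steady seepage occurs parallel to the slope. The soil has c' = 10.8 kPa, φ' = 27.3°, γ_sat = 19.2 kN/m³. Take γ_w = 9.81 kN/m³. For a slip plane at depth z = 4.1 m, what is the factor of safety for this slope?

FS = 0.63

With seepage parallel to the slope and the water table at the surface, the effective normal stress on the slip plane uses the buoyant unit weight γ' = γ_sat − γ_w while the driving shear stress uses γ_sat:
FS = [c' + γ' z cos²β tanφ'] / [γ_sat z sinβ cosβ]
γ' = 19.2 − 9.81 = 9.39 kN/m³
Numerator = 10.8 + 9.39·4.1·cos²36.5°·tan27.3° = 10.8 + 9.39·4.1·0.6462·0.5161 = 23.640 kPa
Denominator = 19.2·4.1·sin36.5°·cos36.5° = 19.2·4.1·0.5948·0.8039 = 37.640 kPa
FS = 23.640 / 37.640 = 0.628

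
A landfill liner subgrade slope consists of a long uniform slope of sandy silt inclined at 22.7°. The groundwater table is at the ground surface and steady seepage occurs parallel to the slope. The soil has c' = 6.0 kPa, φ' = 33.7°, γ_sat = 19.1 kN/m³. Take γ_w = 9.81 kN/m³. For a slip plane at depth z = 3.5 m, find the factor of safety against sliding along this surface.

FS = 1.03

With seepage parallel to the slope and the water table at the surface, the effective normal stress on the slip plane uses the buoyant unit weight γ' = γ_sat − γ_w while the driving shear stress uses γ_sat:
FS = [c' + γ' z cos²β tanφ'] / [γ_sat z sinβ cosβ]
γ' = 19.1 − 9.81 = 9.29 kN/m³
Numerator = 6.0 + 9.29·3.5·cos²22.7°·tan33.7° = 6.0 + 9.29·3.5·0.8511·0.6669 = 24.455 kPa
Denominator = 19.1·3.5·sin22.7°·cos22.7° = 19.1·3.5·0.3859·0.9225 = 23.799 kPa
FS = 24.455 / 23.799 = 1.028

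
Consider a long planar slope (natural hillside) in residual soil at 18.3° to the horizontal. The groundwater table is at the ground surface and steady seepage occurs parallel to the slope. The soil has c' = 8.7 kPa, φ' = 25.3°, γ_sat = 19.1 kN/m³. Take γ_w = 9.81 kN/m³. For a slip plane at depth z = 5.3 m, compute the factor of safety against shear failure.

With seepage parallel to the slope and the water table at the surface, the effective normal stress on the slip plane uses the buoyant unit weight γ' = γ_sat − γ_w while the driving shear stress uses γ_sat:
FS = [c' + γ' z cos²β tanφ'] / [γ_sat z sinβ cosβ]
γ' = 19.1 − 9.81 = 9.29 kN/m³
Numerator = 8.7 + 9.29·5.3·cos²18.3°·tan25.3° = 8.7 + 9.29·5.3·0.9014·0.4727 = 29.680 kPa
Denominator = 19.1·5.3·sin18.3°·cos18.3° = 19.1·5.3·0.3140·0.9494 = 30.178 kPa
FS = 29.680 / 30.178 = 0.983

FS = 0.98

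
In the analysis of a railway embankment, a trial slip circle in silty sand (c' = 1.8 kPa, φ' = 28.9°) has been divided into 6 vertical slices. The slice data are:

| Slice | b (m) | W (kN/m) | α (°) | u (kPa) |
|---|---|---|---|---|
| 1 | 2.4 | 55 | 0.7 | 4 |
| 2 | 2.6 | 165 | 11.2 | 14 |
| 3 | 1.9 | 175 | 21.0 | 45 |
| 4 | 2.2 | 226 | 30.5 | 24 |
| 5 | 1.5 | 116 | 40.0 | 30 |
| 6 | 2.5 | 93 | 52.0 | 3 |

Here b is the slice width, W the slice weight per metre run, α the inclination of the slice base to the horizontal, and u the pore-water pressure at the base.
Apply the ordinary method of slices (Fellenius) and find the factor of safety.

FS = 0.77

Ordinary method of slices: FS = Σ[c'·Δl_i + (W_i cosα_i − u_i·Δl_i)·tanφ'] / Σ W_i sinα_i, with Δl_i = b_i / cosα_i.
Slice 1: Δl = 2.4/cos0.7° = 2.400 m; N'_1 = 55·cos0.7° − 4·2.400 = 45.4; c'Δl = 4.32; W sinα = 0.7
Slice 2: Δl = 2.6/cos11.2° = 2.650 m; N'_2 = 165·cos11.2° − 14·2.650 = 124.8; c'Δl = 4.77; W sinα = 32.0
Slice 3: Δl = 1.9/cos21.0° = 2.035 m; N'_3 = 175·cos21.0° − 45·2.035 = 71.8; c'Δl = 3.66; W sinα = 62.7
Slice 4: Δl = 2.2/cos30.5° = 2.553 m; N'_4 = 226·cos30.5° − 24·2.553 = 133.4; c'Δl = 4.60; W sinα = 114.7
Slice 5: Δl = 1.5/cos40.0° = 1.958 m; N'_5 = 116·cos40.0° − 30·1.958 = 30.1; c'Δl = 3.52; W sinα = 74.6
Slice 6: Δl = 2.5/cos52.0° = 4.061 m; N'_6 = 93·cos52.0° − 3·4.061 = 45.1; c'Δl = 7.31; W sinα = 73.3
Σc'Δl = 28.2 kN/m; ΣN' = 450.6 kN/m; ΣW sinα = 358.0 kN/m
Resisting = 28.2 + 450.6·tan28.9° = 28.2 + 248.7 = 276.9 kN/m
FS = 276.9 / 358.0 = 0.774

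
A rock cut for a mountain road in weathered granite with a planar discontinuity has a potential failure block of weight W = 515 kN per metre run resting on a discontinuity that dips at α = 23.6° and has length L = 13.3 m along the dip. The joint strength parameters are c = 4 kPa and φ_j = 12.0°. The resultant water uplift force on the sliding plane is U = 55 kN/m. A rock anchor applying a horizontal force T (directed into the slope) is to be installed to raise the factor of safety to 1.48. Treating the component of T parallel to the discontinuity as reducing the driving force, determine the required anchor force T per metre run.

T = 113 kN/m

Resolving forces along and normal to the sliding plane, with the horizontal anchor force T adding T·sinα to the effective normal force and T·cosα acting up the plane against the driving force:
FS = [cL + (W cosα − U + T sinα) tanφ_j] / [W sinα − T cosα]
Without the anchor: N' = 416.9 kN/m, driving T_d = 206.2 kN/m, resisting R = 4·13.3 + 416.9·tan12.0° = 141.8 kN/m, FS = 0.69.
Setting FS = 1.48 and solving for T:
1.48·(206.2 − T cos23.6°) = 141.8 + T sin23.6°·tan12.0°
T·(sin23.6°·tan12.0° + 1.48·cos23.6°) = 1.48·206.2 − 141.8
T·(0.4003·0.2126 + 1.48·0.9164) = 305.1 − 141.8 = 163.3
T·1.4413 = 163.3
T = 113.3 kN/m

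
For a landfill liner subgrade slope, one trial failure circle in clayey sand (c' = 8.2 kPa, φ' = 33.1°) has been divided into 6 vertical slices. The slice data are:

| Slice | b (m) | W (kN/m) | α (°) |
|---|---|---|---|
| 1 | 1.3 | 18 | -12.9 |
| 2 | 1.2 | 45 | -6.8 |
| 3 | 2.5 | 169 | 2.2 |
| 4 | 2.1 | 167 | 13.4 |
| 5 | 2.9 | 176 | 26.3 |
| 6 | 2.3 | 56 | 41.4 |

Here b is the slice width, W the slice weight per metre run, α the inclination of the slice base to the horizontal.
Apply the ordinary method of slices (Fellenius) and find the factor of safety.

Ordinary method of slices: FS = Σ[c'·Δl_i + (W_i cosα_i)·tanφ'] / Σ W_i sinα_i, with Δl_i = b_i / cosα_i.
Slice 1: Δl = 1.3/cos(-12.9°) = 1.334 m; N'_1 = 18·cos(-12.9°) = 17.5; c'Δl = 10.94; W sinα = -4.0
Slice 2: Δl = 1.2/cos(-6.8°) = 1.209 m; N'_2 = 45·cos(-6.8°) = 44.7; c'Δl = 9.91; W sinα = -5.3
Slice 3: Δl = 2.5/cos2.2° = 2.502 m; N'_3 = 169·cos2.2° = 168.9; c'Δl = 20.52; W sinα = 6.5
Slice 4: Δl = 2.1/cos13.4° = 2.159 m; N'_4 = 167·cos13.4° = 162.5; c'Δl = 17.70; W sinα = 38.7
Slice 5: Δl = 2.9/cos26.3° = 3.235 m; N'_5 = 176·cos26.3° = 157.8; c'Δl = 26.53; W sinα = 78.0
Slice 6: Δl = 2.3/cos41.4° = 3.066 m; N'_6 = 56·cos41.4° = 42.0; c'Δl = 25.14; W sinα = 37.0
Σc'Δl = 110.7 kN/m; ΣN' = 593.3 kN/m; ΣW sinα = 150.9 kN/m
Resisting = 110.7 + 593.3·tan33.1° = 110.7 + 386.8 = 497.5 kN/m
FS = 497.5 / 150.9 = 3.298

FS = 3.30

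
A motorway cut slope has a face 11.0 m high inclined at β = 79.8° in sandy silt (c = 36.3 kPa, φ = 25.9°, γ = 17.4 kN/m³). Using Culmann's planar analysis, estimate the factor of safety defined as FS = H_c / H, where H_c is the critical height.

H_c = (4c/γ) · sinβ cosφ / [1 − cos(β − φ)]
    = (4·36.3/17.4) · sin79.8°·cos25.9° / [1 − cos53.9°]
    = 8.345 · 0.8853 / 0.4108 = 17.98 m
FS = H_c / H = 17.98 / 11.0 = 1.635

FS = 1.63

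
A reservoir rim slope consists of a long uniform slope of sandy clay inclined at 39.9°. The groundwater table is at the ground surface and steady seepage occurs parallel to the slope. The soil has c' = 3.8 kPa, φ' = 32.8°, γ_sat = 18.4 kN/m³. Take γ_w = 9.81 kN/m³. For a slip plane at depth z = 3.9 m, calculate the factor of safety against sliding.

FS = 0.47

With seepage parallel to the slope and the water table at the surface, the effective normal stress on the slip plane uses the buoyant unit weight γ' = γ_sat − γ_w while the driving shear stress uses γ_sat:
FS = [c' + γ' z cos²β tanφ'] / [γ_sat z sinβ cosβ]
γ' = 18.4 − 9.81 = 8.59 kN/m³
Numerator = 3.8 + 8.59·3.9·cos²39.9°·tan32.8° = 3.8 + 8.59·3.9·0.5885·0.6445 = 16.507 kPa
Denominator = 18.4·3.9·sin39.9°·cos39.9° = 18.4·3.9·0.6414·0.7672 = 35.313 kPa
FS = 16.507 / 35.313 = 0.467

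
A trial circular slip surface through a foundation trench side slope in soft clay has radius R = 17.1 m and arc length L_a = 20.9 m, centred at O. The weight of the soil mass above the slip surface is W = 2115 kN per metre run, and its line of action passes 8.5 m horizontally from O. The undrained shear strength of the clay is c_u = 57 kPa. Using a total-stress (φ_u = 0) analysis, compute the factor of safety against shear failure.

FS = 1.13

Taking moments about the centre O, the resisting moment is provided by the undrained shear strength acting along the arc:
M_R = c_u·L_a·R = 57·20.90·17.1 = 20371.2 kN·m/m
M_D = W·d = 2115·8.5 = 17977.5 kN·m/m
FS = M_R / M_D = 20371.2 / 17977.5 = 1.133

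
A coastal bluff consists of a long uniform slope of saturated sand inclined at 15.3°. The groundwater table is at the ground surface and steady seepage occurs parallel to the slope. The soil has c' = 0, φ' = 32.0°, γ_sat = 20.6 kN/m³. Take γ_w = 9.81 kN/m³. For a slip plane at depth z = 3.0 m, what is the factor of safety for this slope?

With seepage parallel to the slope and the water table at the surface, the effective normal stress on the slip plane uses the buoyant unit weight γ' = γ_sat − γ_w while the driving shear stress uses γ_sat:
FS = [c' + γ' z cos²β tanφ'] / [γ_sat z sinβ cosβ]
(For c' = 0 this reduces to FS = (γ'/γ_sat)·tanφ'/tanβ.)
γ' = 20.6 − 9.81 = 10.79 kN/m³
Numerator = 0.0 + 10.79·3.0·cos²15.3°·tan32.0° = 0.0 + 10.79·3.0·0.9304·0.6249 = 18.819 kPa
Denominator = 20.6·3.0·sin15.3°·cos15.3° = 20.6·3.0·0.2639·0.9646 = 15.729 kPa
FS = 18.819 / 15.729 = 1.196

FS = 1.20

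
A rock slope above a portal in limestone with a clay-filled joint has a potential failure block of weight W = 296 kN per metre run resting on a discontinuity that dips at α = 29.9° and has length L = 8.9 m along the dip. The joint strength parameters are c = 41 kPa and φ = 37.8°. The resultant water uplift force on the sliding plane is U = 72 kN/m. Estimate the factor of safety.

Resolving the block weight along and normal to the plane and applying the Mohr–Coulomb strength on the joint:
N' = W cosα − U = 296·cos29.9° − 72 = 184.6 kN/m
Driving force T = W sinα = 296·sin29.9° = 147.6 kN/m
Resisting force R = c·L + N'·tanφ = 41·8.9 + 184.6·tan37.8° = 364.9 + 143.2 = 508.1 kN/m
FS = R / T = 508.1 / 147.6 = 3.443

FS = 3.44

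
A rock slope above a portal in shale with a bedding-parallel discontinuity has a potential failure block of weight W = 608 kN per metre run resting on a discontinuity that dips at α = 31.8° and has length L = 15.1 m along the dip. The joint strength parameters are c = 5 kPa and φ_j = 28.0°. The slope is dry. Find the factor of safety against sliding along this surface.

FS = 1.09

Resolving the block weight along and normal to the plane and applying the Mohr–Coulomb strength on the joint:
N' = W cosα = 608·cos31.8° = 516.7 kN/m
Driving force T = W sinα = 608·sin31.8° = 320.4 kN/m
Resisting force R = c·L + N'·tanφ_j = 5·15.1 + 516.7·tan28.0° = 75.5 + 274.8 = 350.3 kN/m
FS = R / T = 350.3 / 320.4 = 1.093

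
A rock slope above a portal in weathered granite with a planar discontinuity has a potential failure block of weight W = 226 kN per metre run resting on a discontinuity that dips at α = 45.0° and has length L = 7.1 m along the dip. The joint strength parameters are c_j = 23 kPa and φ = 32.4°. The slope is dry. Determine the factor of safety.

Resolving the block weight along and normal to the plane and applying the Mohr–Coulomb strength on the joint:
N' = W cosα = 226·cos45.0° = 159.8 kN/m
Driving force T = W sinα = 226·sin45.0° = 159.8 kN/m
Resisting force R = c_j·L + N'·tanφ = 23·7.1 + 159.8·tan32.4° = 163.3 + 101.4 = 264.7 kN/m
FS = R / T = 264.7 / 159.8 = 1.656

FS = 1.66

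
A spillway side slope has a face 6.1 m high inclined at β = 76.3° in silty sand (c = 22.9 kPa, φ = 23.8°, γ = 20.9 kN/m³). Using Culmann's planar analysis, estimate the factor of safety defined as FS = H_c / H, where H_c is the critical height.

FS = 1.63

H_c = (4c/γ) · sinβ cosφ / [1 − cos(β − φ)]
    = (4·22.9/20.9) · sin76.3°·cos23.8° / [1 − cos52.5°]
    = 4.383 · 0.8889 / 0.3912 = 9.96 m
FS = H_c / H = 9.96 / 6.1 = 1.632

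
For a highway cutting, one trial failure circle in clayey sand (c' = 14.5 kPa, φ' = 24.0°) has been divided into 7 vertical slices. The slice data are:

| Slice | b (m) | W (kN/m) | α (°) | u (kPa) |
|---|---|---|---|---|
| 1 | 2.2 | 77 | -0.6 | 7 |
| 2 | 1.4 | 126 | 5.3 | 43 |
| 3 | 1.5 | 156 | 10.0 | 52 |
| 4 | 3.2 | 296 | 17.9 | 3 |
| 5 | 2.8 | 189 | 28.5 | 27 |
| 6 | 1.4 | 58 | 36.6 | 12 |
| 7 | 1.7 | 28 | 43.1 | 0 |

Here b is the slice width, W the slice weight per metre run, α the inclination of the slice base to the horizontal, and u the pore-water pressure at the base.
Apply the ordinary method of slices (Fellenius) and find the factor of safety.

Ordinary method of slices: FS = Σ[c'·Δl_i + (W_i cosα_i − u_i·Δl_i)·tanφ'] / Σ W_i sinα_i, with Δl_i = b_i / cosα_i.
Slice 1: Δl = 2.2/cos(-0.6°) = 2.200 m; N'_1 = 77·cos(-0.6°) − 7·2.200 = 61.6; c'Δl = 31.90; W sinα = -0.8
Slice 2: Δl = 1.4/cos5.3° = 1.406 m; N'_2 = 126·cos5.3° − 43·1.406 = 65.0; c'Δl = 20.39; W sinα = 11.6
Slice 3: Δl = 1.5/cos10.0° = 1.523 m; N'_3 = 156·cos10.0° − 52·1.523 = 74.4; c'Δl = 22.09; W sinα = 27.1
Slice 4: Δl = 3.2/cos17.9° = 3.363 m; N'_4 = 296·cos17.9° − 3·3.363 = 271.6; c'Δl = 48.76; W sinα = 91.0
Slice 5: Δl = 2.8/cos28.5° = 3.186 m; N'_5 = 189·cos28.5° − 27·3.186 = 80.1; c'Δl = 46.20; W sinα = 90.2
Slice 6: Δl = 1.4/cos36.6° = 1.744 m; N'_6 = 58·cos36.6° − 12·1.744 = 25.6; c'Δl = 25.29; W sinα = 34.6
Slice 7: Δl = 1.7/cos43.1° = 2.328 m; N'_7 = 28·cos43.1° − 0·2.328 = 20.4; c'Δl = 33.76; W sinα = 19.1
Σc'Δl = 228.4 kN/m; ΣN' = 598.8 kN/m; ΣW sinα = 272.8 kN/m
Resisting = 228.4 + 598.8·tan24.0° = 228.4 + 266.6 = 495.0 kN/m
FS = 495.0 / 272.8 = 1.814

FS = 1.81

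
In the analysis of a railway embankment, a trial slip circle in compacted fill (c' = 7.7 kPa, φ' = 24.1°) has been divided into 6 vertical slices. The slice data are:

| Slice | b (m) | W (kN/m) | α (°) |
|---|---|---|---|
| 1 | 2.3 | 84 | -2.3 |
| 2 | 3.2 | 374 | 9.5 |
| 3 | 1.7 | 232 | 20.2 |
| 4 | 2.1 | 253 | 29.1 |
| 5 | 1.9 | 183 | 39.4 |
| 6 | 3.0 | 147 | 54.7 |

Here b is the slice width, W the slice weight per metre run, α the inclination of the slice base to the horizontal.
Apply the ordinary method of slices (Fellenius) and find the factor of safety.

Ordinary method of slices: FS = Σ[c'·Δl_i + (W_i cosα_i)·tanφ'] / Σ W_i sinα_i, with Δl_i = b_i / cosα_i.
Slice 1: Δl = 2.3/cos(-2.3°) = 2.302 m; N'_1 = 84·cos(-2.3°) = 83.9; c'Δl = 17.72; W sinα = -3.4
Slice 2: Δl = 3.2/cos9.5° = 3.244 m; N'_2 = 374·cos9.5° = 368.9; c'Δl = 24.98; W sinα = 61.7
Slice 3: Δl = 1.7/cos20.2° = 1.811 m; N'_3 = 232·cos20.2° = 217.7; c'Δl = 13.95; W sinα = 80.1
Slice 4: Δl = 2.1/cos29.1° = 2.403 m; N'_4 = 253·cos29.1° = 221.1; c'Δl = 18.51; W sinα = 123.0
Slice 5: Δl = 1.9/cos39.4° = 2.459 m; N'_5 = 183·cos39.4° = 141.4; c'Δl = 18.93; W sinα = 116.2
Slice 6: Δl = 3.0/cos54.7° = 5.192 m; N'_6 = 147·cos54.7° = 84.9; c'Δl = 39.98; W sinα = 120.0
Σc'Δl = 134.1 kN/m; ΣN' = 1118.0 kN/m; ΣW sinα = 497.6 kN/m
Resisting = 134.1 + 1118.0·tan24.1° = 134.1 + 500.1 = 634.2 kN/m
FS = 634.2 / 497.6 = 1.274

FS = 1.27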